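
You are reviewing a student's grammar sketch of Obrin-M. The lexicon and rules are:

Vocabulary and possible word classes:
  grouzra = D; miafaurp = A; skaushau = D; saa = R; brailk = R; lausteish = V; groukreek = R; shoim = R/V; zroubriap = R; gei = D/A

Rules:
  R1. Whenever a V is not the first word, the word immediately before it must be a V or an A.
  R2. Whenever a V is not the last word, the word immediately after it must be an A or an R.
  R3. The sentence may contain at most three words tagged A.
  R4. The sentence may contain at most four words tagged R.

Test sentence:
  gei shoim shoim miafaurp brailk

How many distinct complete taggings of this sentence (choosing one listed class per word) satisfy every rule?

3

Candidates per position — 1:gei {D,A}; 2:shoim {R,V}; 3:shoim {R,V}; 4:miafaurp {A}; 5:brailk {R}.
There are 8 candidate sequences in total.
The sequences that satisfy every rule: D R R A R; A R R A R; A V R A R.
Count = 3.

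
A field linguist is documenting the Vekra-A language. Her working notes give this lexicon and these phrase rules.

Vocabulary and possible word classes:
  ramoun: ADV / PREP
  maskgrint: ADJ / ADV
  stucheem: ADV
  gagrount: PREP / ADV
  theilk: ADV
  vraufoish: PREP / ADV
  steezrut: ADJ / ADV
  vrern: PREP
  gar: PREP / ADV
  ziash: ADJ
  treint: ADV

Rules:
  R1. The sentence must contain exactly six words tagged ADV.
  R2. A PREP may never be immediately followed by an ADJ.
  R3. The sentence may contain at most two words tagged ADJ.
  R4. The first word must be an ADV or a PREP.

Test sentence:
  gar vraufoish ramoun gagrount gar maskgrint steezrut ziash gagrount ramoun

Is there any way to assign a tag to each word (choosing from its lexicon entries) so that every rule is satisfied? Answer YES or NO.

Candidates per position — 1:gar {PREP,ADV}; 2:vraufoish {PREP,ADV}; 3:ramoun {ADV,PREP}; 4:gagrount {PREP,ADV}; 5:gar {PREP,ADV}; 6:maskgrint {ADJ,ADV}; 7:steezrut {ADJ,ADV}; 8:ziash {ADJ}; 9:gagrount {PREP,ADV}; 10:ramoun {ADV,PREP}.
One satisfying assignment: PREP ADV PREP ADV ADV ADV ADV ADJ ADV PREP.
Rule-by-rule: rule 1 ok; rule 2 ok; rule 3 ok; rule 4 ok.

YES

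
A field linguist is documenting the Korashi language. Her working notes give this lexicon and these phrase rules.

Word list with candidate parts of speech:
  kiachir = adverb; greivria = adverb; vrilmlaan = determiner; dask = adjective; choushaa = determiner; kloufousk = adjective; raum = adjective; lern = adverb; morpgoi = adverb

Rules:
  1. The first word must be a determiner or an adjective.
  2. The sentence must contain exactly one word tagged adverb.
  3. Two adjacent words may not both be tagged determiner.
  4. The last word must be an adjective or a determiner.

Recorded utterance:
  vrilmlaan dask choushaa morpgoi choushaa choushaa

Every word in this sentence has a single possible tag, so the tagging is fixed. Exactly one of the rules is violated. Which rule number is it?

Fixed tagging: determiner adjective determiner adverb determiner determiner.
Checking each rule: R1 pass, R2 pass, R3 fail, R4 pass.
Only rule 3 fails.

3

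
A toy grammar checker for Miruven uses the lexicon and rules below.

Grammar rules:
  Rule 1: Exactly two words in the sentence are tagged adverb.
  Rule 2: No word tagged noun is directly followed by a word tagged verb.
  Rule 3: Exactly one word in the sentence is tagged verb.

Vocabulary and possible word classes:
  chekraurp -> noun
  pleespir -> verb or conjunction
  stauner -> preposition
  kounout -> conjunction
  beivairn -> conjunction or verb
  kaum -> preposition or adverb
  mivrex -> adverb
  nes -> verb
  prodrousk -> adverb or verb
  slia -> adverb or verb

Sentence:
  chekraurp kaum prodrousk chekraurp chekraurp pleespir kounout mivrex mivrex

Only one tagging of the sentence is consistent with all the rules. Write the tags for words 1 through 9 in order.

noun preposition verb noun noun conjunction conjunction adverb adverb

Candidates per position — 1:chekraurp {noun}; 2:kaum {preposition,adverb}; 3:prodrousk {adverb,verb}; 4:chekraurp {noun}; 5:chekraurp {noun}; 6:pleespir {verb,conjunction}; 7:kounout {conjunction}; 8:mivrex {adverb}; 9:mivrex {adverb}.
Position 2: tagging it adverb would leave rule 1 unsatisfiable, so it must be preposition.
Position 3: tagging it adverb would leave rule 1 unsatisfiable, so it must be verb.
Position 6: tagging it verb would leave rule 2 unsatisfiable, so it must be conjunction.
So the tagging must be: noun preposition verb noun noun conjunction conjunction adverb adverb.
Checking: rule 1 ok; rule 2 ok; rule 3 ok.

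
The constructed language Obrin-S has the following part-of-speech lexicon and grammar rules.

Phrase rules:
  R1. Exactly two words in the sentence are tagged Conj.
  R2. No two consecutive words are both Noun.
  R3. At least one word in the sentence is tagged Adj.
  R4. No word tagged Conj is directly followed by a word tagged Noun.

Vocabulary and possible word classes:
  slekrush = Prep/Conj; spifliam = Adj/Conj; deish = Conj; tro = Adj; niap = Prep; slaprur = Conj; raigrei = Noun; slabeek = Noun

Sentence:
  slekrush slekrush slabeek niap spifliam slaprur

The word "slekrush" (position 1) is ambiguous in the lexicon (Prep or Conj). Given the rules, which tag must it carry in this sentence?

Candidates per position — 1:slekrush {Prep,Conj}; 2:slekrush {Prep,Conj}; 3:slabeek {Noun}; 4:niap {Prep}; 5:spifliam {Adj,Conj}; 6:slaprur {Conj}.
If word 2 were Conj, no tagging could satisfy rule 4; so word 2 is Prep.
If word 5 were Conj, no tagging could satisfy rule 3; so word 5 is Adj.
If word 1 were Prep, no tagging could satisfy rule 1; so word 1 is Conj.
That leaves exactly one tagging: Conj Prep Noun Prep Adj Conj.
Check: rule 1 ✓; rule 2 ✓; rule 3 ✓; rule 4 ✓.

Conj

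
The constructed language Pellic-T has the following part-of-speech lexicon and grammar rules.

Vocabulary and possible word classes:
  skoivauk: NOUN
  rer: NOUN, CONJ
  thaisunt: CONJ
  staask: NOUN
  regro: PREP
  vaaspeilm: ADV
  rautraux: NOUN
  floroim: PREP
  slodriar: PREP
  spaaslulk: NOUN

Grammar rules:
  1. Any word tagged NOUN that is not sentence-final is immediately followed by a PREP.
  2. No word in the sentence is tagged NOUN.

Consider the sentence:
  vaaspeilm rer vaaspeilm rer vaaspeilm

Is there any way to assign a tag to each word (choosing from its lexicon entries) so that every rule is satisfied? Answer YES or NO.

Candidates per position — 1:vaaspeilm {ADV}; 2:rer {NOUN,CONJ}; 3:vaaspeilm {ADV}; 4:rer {NOUN,CONJ}; 5:vaaspeilm {ADV}.
One satisfying assignment: ADV CONJ ADV CONJ ADV.
Check: rule 1 ok; rule 2 ok.

YES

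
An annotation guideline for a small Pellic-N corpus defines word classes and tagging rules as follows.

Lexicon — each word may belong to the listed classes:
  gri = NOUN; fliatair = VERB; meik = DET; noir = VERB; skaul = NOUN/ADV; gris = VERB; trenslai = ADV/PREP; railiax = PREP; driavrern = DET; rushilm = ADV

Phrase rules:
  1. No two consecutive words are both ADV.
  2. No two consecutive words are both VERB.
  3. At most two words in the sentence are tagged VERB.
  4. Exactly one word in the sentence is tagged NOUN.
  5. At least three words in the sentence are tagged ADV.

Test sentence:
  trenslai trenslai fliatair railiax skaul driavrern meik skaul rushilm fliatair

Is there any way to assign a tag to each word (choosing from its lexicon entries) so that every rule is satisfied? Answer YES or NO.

YES

Candidates per position — 1:trenslai {ADV,PREP}; 2:trenslai {ADV,PREP}; 3:fliatair {VERB}; 4:railiax {PREP}; 5:skaul {NOUN,ADV}; 6:driavrern {DET}; 7:meik {DET}; 8:skaul {NOUN,ADV}; 9:rushilm {ADV}; 10:fliatair {VERB}.
One satisfying assignment: ADV PREP VERB PREP ADV DET DET NOUN ADV VERB.
Checking: rule 1 ✓; rule 2 ✓; rule 3 ✓; rule 4 ✓; rule 5 ✓.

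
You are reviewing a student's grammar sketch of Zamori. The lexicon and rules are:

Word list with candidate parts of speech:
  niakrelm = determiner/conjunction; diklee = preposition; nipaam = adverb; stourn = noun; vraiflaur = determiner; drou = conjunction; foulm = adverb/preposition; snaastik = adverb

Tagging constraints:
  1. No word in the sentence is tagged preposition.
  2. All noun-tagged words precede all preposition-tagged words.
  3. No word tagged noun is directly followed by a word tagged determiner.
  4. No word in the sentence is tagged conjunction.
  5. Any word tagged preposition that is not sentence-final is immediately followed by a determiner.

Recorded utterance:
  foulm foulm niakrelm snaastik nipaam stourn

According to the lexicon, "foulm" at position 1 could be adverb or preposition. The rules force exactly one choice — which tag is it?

Candidates per position — 1:foulm {adverb,preposition}; 2:foulm {adverb,preposition}; 3:niakrelm {determiner,conjunction}; 4:snaastik {adverb}; 5:nipaam {adverb}; 6:stourn {noun}.
Position 1: preposition is ruled out by rule 1; that leaves adverb.
Position 2: preposition is ruled out by rule 1; that leaves adverb.
Position 3: conjunction is ruled out by rule 4; that leaves determiner.
The only consistent sequence is: adverb adverb determiner adverb adverb noun.
Rule-by-rule: rule 1 satisfied; rule 2 satisfied; rule 3 satisfied; rule 4 satisfied; rule 5 satisfied.

adverb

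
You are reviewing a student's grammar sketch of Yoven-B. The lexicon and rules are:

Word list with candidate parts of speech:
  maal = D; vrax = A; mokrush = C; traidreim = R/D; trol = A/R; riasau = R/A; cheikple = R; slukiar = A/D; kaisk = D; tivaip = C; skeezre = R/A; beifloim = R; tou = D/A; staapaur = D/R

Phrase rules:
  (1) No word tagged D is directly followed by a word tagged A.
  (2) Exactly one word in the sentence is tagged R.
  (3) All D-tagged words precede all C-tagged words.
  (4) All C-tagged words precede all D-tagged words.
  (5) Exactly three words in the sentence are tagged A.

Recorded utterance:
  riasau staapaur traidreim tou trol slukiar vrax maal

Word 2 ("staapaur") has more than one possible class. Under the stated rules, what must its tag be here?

D

Candidates per position — 1:riasau {R,A}; 2:staapaur {D,R}; 3:traidreim {R,D}; 4:tou {D,A}; 5:trol {A,R}; 6:slukiar {A,D}; 7:vrax {A}; 8:maal {D}.
If word 6 were D, no tagging could satisfy rule 1; so word 6 is A.
Position 2: the remaining choice is settled jointly with positions 1, 3, 4, 5 — only D at position 2 is part of a tagging that satisfies every rule.
That leaves exactly one tagging: A D D D R A A D.
Rule-by-rule: rule 1 ✓; rule 2 ✓; rule 3 ✓; rule 4 ✓; rule 5 ✓.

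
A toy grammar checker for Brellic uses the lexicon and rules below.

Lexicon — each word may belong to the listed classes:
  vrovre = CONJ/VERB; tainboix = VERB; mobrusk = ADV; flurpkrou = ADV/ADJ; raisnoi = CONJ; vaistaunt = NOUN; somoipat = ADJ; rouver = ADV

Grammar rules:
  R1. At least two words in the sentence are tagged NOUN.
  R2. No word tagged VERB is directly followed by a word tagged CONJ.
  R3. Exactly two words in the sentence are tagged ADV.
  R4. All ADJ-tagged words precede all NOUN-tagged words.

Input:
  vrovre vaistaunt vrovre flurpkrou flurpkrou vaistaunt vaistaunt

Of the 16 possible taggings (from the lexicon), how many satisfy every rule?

4

Candidates per position — 1:vrovre {CONJ,VERB}; 2:vaistaunt {NOUN}; 3:vrovre {CONJ,VERB}; 4:flurpkrou {ADV,ADJ}; 5:flurpkrou {ADV,ADJ}; 6:vaistaunt {NOUN}; 7:vaistaunt {NOUN}.
There are 16 candidate sequences in total.
The sequences that satisfy every rule: CONJ NOUN CONJ ADV ADV NOUN NOUN; CONJ NOUN VERB ADV ADV NOUN NOUN; VERB NOUN CONJ ADV ADV NOUN NOUN; VERB NOUN VERB ADV ADV NOUN NOUN.
Count = 4.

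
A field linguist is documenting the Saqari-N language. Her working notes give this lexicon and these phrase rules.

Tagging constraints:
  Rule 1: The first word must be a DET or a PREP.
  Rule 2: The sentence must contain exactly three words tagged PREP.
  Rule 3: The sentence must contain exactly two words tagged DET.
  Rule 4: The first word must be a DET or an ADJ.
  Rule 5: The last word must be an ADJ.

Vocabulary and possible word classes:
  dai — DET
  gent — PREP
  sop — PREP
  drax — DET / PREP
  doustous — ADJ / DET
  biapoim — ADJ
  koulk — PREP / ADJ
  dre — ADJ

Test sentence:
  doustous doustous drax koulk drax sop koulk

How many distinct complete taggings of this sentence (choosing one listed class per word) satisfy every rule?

Candidates per position — 1:doustous {ADJ,DET}; 2:doustous {ADJ,DET}; 3:drax {DET,PREP}; 4:koulk {PREP,ADJ}; 5:drax {DET,PREP}; 6:sop {PREP}; 7:koulk {PREP,ADJ}.
There are 64 candidate sequences in total.
The sequences that satisfy every rule: DET ADJ DET PREP PREP PREP ADJ; DET ADJ PREP PREP DET PREP ADJ; DET DET PREP ADJ PREP PREP ADJ.
Count = 3.

3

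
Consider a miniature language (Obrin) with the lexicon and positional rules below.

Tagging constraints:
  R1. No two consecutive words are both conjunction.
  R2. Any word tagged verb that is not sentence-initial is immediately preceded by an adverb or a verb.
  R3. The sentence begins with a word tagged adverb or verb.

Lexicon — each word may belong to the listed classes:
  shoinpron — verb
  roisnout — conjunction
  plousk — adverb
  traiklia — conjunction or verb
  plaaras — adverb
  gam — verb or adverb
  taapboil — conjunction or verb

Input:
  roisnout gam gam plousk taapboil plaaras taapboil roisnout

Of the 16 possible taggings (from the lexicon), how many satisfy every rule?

0

Candidates per position — 1:roisnout {conjunction}; 2:gam {verb,adverb}; 3:gam {verb,adverb}; 4:plousk {adverb}; 5:taapboil {conjunction,verb}; 6:plaaras {adverb}; 7:taapboil {conjunction,verb}; 8:roisnout {conjunction}.
There are 16 candidate sequences in total.
Rule 3 cannot be satisfied by any choice of tags from the lexicon.
So there is no consistent tagging.
Count = 0.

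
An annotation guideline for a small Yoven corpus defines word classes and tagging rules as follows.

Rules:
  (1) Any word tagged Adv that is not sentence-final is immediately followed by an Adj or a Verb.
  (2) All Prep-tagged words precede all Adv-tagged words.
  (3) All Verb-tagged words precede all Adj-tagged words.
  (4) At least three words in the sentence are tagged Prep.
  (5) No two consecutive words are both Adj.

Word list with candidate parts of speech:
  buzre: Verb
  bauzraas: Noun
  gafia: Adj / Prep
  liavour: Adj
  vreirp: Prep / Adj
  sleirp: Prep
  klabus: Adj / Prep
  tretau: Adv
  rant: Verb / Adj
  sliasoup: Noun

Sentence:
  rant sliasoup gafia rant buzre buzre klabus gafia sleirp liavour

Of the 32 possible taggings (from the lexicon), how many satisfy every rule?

3

Candidates per position — 1:rant {Verb,Adj}; 2:sliasoup {Noun}; 3:gafia {Adj,Prep}; 4:rant {Verb,Adj}; 5:buzre {Verb}; 6:buzre {Verb}; 7:klabus {Adj,Prep}; 8:gafia {Adj,Prep}; 9:sleirp {Prep}; 10:liavour {Adj}.
There are 32 candidate sequences in total.
The sequences that satisfy every rule: Verb Noun Prep Verb Verb Verb Adj Prep Prep Adj; Verb Noun Prep Verb Verb Verb Prep Adj Prep Adj; Verb Noun Prep Verb Verb Verb Prep Prep Prep Adj.
Count = 3.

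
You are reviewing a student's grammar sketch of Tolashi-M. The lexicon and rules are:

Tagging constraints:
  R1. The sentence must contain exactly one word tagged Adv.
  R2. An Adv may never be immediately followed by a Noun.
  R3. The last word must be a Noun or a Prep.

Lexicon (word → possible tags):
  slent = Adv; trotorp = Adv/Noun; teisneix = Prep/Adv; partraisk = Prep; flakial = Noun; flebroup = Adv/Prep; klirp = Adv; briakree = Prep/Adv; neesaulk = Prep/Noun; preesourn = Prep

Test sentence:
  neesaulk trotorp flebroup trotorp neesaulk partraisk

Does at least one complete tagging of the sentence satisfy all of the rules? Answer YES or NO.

YES

Candidates per position — 1:neesaulk {Prep,Noun}; 2:trotorp {Adv,Noun}; 3:flebroup {Adv,Prep}; 4:trotorp {Adv,Noun}; 5:neesaulk {Prep,Noun}; 6:partraisk {Prep}.
One satisfying assignment: Prep Noun Prep Adv Prep Prep.
Check: rule 1 satisfied; rule 2 satisfied; rule 3 satisfied.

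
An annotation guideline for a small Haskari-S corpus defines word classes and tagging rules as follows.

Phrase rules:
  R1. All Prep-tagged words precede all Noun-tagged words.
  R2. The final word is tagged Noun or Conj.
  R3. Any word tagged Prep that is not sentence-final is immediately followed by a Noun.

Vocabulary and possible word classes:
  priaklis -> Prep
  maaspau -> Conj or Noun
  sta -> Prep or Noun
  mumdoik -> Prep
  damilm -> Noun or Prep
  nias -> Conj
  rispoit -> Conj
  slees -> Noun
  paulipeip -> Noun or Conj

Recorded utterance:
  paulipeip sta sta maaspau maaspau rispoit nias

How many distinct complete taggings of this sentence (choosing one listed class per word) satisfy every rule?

Candidates per position — 1:paulipeip {Noun,Conj}; 2:sta {Prep,Noun}; 3:sta {Prep,Noun}; 4:maaspau {Conj,Noun}; 5:maaspau {Conj,Noun}; 6:rispoit {Conj}; 7:nias {Conj}.
There are 32 candidate sequences in total.
Checking each against the rules leaves 12 sequences.
Count = 12.

12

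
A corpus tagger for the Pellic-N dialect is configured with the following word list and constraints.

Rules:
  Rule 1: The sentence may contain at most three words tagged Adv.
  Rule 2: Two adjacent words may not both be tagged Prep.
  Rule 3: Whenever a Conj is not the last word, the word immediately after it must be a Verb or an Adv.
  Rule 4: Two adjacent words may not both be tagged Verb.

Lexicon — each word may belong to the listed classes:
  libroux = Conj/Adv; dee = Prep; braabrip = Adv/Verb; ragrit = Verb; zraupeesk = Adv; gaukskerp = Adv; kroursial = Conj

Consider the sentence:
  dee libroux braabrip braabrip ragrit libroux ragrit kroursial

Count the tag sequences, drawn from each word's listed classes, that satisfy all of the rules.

Candidates per position — 1:dee {Prep}; 2:libroux {Conj,Adv}; 3:braabrip {Adv,Verb}; 4:braabrip {Adv,Verb}; 5:ragrit {Verb}; 6:libroux {Conj,Adv}; 7:ragrit {Verb}; 8:kroursial {Conj}.
There are 16 candidate sequences in total.
Checking each against the rules leaves 7 sequences.
Count = 7.

7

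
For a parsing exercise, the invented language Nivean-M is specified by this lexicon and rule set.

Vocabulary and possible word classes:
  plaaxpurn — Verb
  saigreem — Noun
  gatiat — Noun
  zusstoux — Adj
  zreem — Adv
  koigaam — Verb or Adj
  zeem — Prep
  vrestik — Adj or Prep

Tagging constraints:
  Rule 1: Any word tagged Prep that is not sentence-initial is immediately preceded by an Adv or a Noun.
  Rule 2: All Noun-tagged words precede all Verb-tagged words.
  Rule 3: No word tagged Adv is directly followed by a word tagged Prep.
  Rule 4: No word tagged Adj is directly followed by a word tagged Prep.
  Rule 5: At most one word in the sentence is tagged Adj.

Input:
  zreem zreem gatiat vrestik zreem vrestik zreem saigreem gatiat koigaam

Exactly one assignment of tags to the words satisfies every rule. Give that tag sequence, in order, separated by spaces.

Adv Adv Noun Prep Adv Adj Adv Noun Noun Verb

Candidates per position — 1:zreem {Adv}; 2:zreem {Adv}; 3:gatiat {Noun}; 4:vrestik {Adj,Prep}; 5:zreem {Adv}; 6:vrestik {Adj,Prep}; 7:zreem {Adv}; 8:saigreem {Noun}; 9:gatiat {Noun}; 10:koigaam {Verb,Adj}.
Word 6 cannot be Prep — rule 3 would then fail for every completion. It is Adj.
Word 10 cannot be Adj — rule 5 would then fail for every completion. It is Verb.
Word 4 cannot be Adj — rule 5 would then fail for every completion. It is Prep.
The only consistent sequence is: Adv Adv Noun Prep Adv Adj Adv Noun Noun Verb.
Rule-by-rule: rule 1 ok; rule 2 ok; rule 3 ok; rule 4 ok; rule 5 ok.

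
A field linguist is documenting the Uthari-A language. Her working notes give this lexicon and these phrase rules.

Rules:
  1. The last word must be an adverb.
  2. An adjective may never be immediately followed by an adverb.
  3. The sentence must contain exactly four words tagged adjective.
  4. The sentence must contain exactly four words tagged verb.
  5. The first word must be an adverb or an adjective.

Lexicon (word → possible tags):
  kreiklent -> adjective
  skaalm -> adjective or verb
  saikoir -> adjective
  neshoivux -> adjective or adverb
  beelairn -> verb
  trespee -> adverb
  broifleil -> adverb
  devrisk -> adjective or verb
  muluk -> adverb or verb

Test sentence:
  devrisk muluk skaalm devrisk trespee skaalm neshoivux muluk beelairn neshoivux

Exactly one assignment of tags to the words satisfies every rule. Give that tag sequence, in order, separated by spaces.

Candidates per position — 1:devrisk {adjective,verb}; 2:muluk {adverb,verb}; 3:skaalm {adjective,verb}; 4:devrisk {adjective,verb}; 5:trespee {adverb}; 6:skaalm {adjective,verb}; 7:neshoivux {adjective,adverb}; 8:muluk {adverb,verb}; 9:beelairn {verb}; 10:neshoivux {adjective,adverb}.
Position 1: tagging it verb would leave rule 5 unsatisfiable, so it must be adjective.
Position 2: tagging it adverb would leave rule 2 unsatisfiable, so it must be verb.
Position 4: tagging it adjective would leave rule 2 unsatisfiable, so it must be verb.
Position 10: tagging it adjective would leave rule 1 unsatisfiable, so it must be adverb.
Position 3: tagging it verb would leave rule 3 unsatisfiable, so it must be adjective.
Position 6: tagging it verb would leave rule 3 unsatisfiable, so it must be adjective.
Position 7: tagging it adverb would leave rule 2 unsatisfiable, so it must be adjective.
Position 8: tagging it adverb would leave rule 2 unsatisfiable, so it must be verb.
That leaves exactly one tagging: adjective verb adjective verb adverb adjective adjective verb verb adverb.
Rule-by-rule: rule 1 satisfied; rule 2 satisfied; rule 3 satisfied; rule 4 satisfied; rule 5 satisfied.

adjective verb adjective verb adverb adjective adjective verb verb adverb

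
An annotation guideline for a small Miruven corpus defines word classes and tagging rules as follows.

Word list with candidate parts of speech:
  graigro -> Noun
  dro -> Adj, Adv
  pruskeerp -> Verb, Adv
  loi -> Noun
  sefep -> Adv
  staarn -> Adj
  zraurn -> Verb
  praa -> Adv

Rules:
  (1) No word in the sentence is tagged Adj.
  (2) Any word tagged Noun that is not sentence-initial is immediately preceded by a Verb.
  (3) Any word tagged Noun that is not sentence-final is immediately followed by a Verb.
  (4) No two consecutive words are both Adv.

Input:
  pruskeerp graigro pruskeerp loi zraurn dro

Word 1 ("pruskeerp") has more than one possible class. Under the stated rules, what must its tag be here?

Verb

Candidates per position — 1:pruskeerp {Verb,Adv}; 2:graigro {Noun}; 3:pruskeerp {Verb,Adv}; 4:loi {Noun}; 5:zraurn {Verb}; 6:dro {Adj,Adv}.
Position 1: Adv is ruled out by rule 2; that leaves Verb.
Position 3: Adv is ruled out by rule 2; that leaves Verb.
Position 6: Adj is ruled out by rule 1; that leaves Adv.
The unique satisfying tagging is: Verb Noun Verb Noun Verb Adv.
Verifying each rule — rule 1 ok; rule 2 ok; rule 3 ok; rule 4 ok.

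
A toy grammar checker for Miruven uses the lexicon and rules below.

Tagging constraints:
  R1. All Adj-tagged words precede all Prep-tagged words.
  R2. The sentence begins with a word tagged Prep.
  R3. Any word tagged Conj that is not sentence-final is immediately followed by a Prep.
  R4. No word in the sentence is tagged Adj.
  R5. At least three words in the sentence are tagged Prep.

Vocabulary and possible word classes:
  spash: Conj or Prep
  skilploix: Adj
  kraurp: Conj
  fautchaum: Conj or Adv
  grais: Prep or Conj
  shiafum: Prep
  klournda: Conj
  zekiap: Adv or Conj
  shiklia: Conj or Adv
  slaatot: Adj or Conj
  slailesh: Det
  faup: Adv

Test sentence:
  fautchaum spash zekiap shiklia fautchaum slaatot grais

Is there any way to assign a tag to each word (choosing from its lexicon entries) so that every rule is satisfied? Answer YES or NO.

NO

Candidates per position — 1:fautchaum {Conj,Adv}; 2:spash {Conj,Prep}; 3:zekiap {Adv,Conj}; 4:shiklia {Conj,Adv}; 5:fautchaum {Conj,Adv}; 6:slaatot {Adj,Conj}; 7:grais {Prep,Conj}.
Rule 2 cannot be satisfied by any choice of tags from the lexicon.
So there is no consistent tagging.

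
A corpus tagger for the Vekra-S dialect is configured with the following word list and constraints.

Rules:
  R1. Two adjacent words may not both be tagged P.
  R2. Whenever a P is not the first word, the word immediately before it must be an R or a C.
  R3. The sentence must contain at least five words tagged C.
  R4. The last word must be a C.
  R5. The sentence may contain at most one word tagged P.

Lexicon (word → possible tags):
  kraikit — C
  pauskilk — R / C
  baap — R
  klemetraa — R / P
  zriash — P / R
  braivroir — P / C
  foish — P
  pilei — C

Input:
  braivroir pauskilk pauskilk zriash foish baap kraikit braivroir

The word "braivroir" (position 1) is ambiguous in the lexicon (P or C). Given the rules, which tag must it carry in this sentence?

C

Candidates per position — 1:braivroir {P,C}; 2:pauskilk {R,C}; 3:pauskilk {R,C}; 4:zriash {P,R}; 5:foish {P}; 6:baap {R}; 7:kraikit {C}; 8:braivroir {P,C}.
If word 1 were P, no tagging could satisfy rule 3; so word 1 is C.
If word 2 were R, no tagging could satisfy rule 3; so word 2 is C.
If word 3 were R, no tagging could satisfy rule 3; so word 3 is C.
If word 4 were P, no tagging could satisfy rule 1; so word 4 is R.
If word 8 were P, no tagging could satisfy rule 3; so word 8 is C.
The only consistent sequence is: C C C R P R C C.
Check: rule 1 holds; rule 2 holds; rule 3 holds; rule 4 holds; rule 5 holds.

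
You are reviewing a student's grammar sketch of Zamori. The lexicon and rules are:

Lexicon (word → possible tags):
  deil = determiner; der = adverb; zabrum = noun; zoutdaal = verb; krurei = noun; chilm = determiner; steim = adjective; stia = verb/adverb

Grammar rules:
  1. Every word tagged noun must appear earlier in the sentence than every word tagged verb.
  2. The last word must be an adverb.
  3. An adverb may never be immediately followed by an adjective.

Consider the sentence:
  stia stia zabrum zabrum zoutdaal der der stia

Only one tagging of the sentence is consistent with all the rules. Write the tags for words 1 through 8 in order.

adverb adverb noun noun verb adverb adverb adverb

Candidates per position — 1:stia {verb,adverb}; 2:stia {verb,adverb}; 3:zabrum {noun}; 4:zabrum {noun}; 5:zoutdaal {verb}; 6:der {adverb}; 7:der {adverb}; 8:stia {verb,adverb}.
Position 1: verb is ruled out by rule 1; that leaves adverb.
Position 2: verb is ruled out by rule 1; that leaves adverb.
Position 8: verb is ruled out by rule 2; that leaves adverb.
That leaves exactly one tagging: adverb adverb noun noun verb adverb adverb adverb.
Verifying each rule — rule 1 ✓; rule 2 ✓; rule 3 ✓.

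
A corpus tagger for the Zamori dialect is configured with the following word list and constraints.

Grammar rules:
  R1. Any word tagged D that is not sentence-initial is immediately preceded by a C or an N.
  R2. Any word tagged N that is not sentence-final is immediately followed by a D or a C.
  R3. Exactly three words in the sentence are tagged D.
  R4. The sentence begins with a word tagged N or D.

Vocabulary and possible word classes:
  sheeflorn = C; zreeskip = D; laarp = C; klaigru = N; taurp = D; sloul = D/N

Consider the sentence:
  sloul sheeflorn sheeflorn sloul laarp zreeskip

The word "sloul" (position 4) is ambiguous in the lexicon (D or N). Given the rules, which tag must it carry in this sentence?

D

Candidates per position — 1:sloul {D,N}; 2:sheeflorn {C}; 3:sheeflorn {C}; 4:sloul {D,N}; 5:laarp {C}; 6:zreeskip {D}.
Position 1: N is ruled out by rule 3; that leaves D.
Position 4: N is ruled out by rule 3; that leaves D.
The only consistent sequence is: D C C D C D.
Verifying each rule — rule 1 satisfied; rule 2 satisfied; rule 3 satisfied; rule 4 satisfied.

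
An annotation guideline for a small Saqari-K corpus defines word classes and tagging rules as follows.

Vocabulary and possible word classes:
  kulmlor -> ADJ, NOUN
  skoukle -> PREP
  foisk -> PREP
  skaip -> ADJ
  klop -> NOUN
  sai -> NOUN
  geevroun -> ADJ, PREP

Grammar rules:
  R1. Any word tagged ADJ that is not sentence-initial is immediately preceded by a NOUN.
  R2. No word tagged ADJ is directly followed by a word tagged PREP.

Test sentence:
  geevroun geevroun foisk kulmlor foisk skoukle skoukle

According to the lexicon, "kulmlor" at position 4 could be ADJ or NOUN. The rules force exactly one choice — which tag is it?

Candidates per position — 1:geevroun {ADJ,PREP}; 2:geevroun {ADJ,PREP}; 3:foisk {PREP}; 4:kulmlor {ADJ,NOUN}; 5:foisk {PREP}; 6:skoukle {PREP}; 7:skoukle {PREP}.
Word 1 cannot be ADJ — rule 2 would then fail for every completion. It is PREP.
Word 2 cannot be ADJ — rule 1 would then fail for every completion. It is PREP.
Word 4 cannot be ADJ — rule 1 would then fail for every completion. It is NOUN.
The unique satisfying tagging is: PREP PREP PREP NOUN PREP PREP PREP.
Verifying each rule — rule 1 satisfied; rule 2 satisfied.

NOUN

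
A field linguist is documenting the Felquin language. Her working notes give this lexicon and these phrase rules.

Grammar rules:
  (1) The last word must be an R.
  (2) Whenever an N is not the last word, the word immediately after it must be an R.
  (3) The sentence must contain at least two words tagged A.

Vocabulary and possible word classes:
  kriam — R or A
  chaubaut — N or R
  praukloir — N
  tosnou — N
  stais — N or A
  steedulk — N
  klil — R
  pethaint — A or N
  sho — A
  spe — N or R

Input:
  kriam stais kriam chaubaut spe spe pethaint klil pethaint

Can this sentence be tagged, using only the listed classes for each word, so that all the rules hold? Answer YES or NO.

NO

Candidates per position — 1:kriam {R,A}; 2:stais {N,A}; 3:kriam {R,A}; 4:chaubaut {N,R}; 5:spe {N,R}; 6:spe {N,R}; 7:pethaint {A,N}; 8:klil {R}; 9:pethaint {A,N}.
Rule 1 cannot be satisfied by any choice of tags from the lexicon.
So there is no consistent tagging.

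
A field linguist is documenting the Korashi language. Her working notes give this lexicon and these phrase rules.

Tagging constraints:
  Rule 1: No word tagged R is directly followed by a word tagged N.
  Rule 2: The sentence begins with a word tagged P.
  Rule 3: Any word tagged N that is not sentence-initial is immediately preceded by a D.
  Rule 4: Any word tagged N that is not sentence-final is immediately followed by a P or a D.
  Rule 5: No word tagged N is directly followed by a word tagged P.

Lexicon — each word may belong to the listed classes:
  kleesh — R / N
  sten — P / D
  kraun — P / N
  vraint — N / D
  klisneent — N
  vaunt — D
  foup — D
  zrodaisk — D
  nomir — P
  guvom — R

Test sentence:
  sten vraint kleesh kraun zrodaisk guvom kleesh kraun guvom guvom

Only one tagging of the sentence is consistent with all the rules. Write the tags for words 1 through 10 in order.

P D R P D R R P R R

Candidates per position — 1:sten {P,D}; 2:vraint {N,D}; 3:kleesh {R,N}; 4:kraun {P,N}; 5:zrodaisk {D}; 6:guvom {R}; 7:kleesh {R,N}; 8:kraun {P,N}; 9:guvom {R}; 10:guvom {R}.
Word 1 cannot be D — rule 2 would then fail for every completion. It is P.
Word 2 cannot be N — rule 3 would then fail for every completion. It is D.
Word 4 cannot be N — rule 3 would then fail for every completion. It is P.
Word 7 cannot be N — rule 1 would then fail for every completion. It is R.
Word 8 cannot be N — rule 1 would then fail for every completion. It is P.
Word 3 cannot be N — rule 5 would then fail for every completion. It is R.
That leaves exactly one tagging: P D R P D R R P R R.
Check: rule 1 ok; rule 2 ok; rule 3 ok; rule 4 ok; rule 5 ok.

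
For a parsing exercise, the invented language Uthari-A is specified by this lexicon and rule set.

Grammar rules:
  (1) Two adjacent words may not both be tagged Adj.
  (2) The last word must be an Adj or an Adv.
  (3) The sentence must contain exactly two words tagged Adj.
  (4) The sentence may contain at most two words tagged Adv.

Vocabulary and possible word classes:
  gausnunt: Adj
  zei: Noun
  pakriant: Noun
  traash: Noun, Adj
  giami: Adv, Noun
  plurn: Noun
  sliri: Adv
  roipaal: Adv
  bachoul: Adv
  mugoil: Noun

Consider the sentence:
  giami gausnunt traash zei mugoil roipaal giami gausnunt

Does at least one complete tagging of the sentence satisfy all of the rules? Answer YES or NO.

Candidates per position — 1:giami {Adv,Noun}; 2:gausnunt {Adj}; 3:traash {Noun,Adj}; 4:zei {Noun}; 5:mugoil {Noun}; 6:roipaal {Adv}; 7:giami {Adv,Noun}; 8:gausnunt {Adj}.
One satisfying assignment: Noun Adj Noun Noun Noun Adv Adv Adj.
Rule-by-rule: rule 1 satisfied; rule 2 satisfied; rule 3 satisfied; rule 4 satisfied.

YES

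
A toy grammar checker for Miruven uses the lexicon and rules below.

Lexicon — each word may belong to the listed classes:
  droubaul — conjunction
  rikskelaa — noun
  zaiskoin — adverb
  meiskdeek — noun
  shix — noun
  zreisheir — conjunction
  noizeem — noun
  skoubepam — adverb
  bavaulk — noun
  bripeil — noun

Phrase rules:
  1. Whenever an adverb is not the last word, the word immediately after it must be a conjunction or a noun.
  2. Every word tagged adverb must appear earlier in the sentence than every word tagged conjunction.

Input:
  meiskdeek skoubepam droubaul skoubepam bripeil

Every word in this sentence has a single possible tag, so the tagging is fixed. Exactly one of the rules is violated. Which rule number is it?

2

Fixed tagging: noun adverb conjunction adverb noun.
Applying the rules: R1 ok, R2 fails.
Only rule 2 fails.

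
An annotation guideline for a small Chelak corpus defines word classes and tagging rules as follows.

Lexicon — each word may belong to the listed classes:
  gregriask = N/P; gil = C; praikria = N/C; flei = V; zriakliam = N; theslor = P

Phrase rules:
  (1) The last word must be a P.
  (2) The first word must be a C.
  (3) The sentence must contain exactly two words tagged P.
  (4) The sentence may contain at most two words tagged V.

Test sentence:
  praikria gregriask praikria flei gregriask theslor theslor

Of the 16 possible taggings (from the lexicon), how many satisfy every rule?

Candidates per position — 1:praikria {N,C}; 2:gregriask {N,P}; 3:praikria {N,C}; 4:flei {V}; 5:gregriask {N,P}; 6:theslor {P}; 7:theslor {P}.
There are 16 candidate sequences in total.
The sequences that satisfy every rule: C N N V N P P; C N C V N P P.
Count = 2.

2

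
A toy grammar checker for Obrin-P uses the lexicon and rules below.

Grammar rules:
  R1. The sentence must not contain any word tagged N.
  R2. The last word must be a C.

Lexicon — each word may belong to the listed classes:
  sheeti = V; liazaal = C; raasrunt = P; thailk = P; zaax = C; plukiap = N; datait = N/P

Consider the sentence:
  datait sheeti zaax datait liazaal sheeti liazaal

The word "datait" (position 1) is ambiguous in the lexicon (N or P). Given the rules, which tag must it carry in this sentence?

Candidates per position — 1:datait {N,P}; 2:sheeti {V}; 3:zaax {C}; 4:datait {N,P}; 5:liazaal {C}; 6:sheeti {V}; 7:liazaal {C}.
Position 1: tagging it N would leave rule 1 unsatisfiable, so it must be P.
Position 4: tagging it N would leave rule 1 unsatisfiable, so it must be P.
So the tagging must be: P V C P C V C.
Rule-by-rule: rule 1 ✓; rule 2 ✓.

P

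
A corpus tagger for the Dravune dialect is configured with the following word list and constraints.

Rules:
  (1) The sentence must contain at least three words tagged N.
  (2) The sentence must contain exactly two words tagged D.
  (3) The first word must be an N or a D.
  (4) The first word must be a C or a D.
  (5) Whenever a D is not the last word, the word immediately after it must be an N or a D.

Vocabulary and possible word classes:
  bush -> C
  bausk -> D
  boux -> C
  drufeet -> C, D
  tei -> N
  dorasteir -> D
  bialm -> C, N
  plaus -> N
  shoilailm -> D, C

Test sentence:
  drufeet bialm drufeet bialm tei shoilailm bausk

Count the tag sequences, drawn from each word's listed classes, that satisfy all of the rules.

1

Candidates per position — 1:drufeet {C,D}; 2:bialm {C,N}; 3:drufeet {C,D}; 4:bialm {C,N}; 5:tei {N}; 6:shoilailm {D,C}; 7:bausk {D}.
There are 32 candidate sequences in total.
The sequences that satisfy every rule: D N C N N C D.
Count = 1.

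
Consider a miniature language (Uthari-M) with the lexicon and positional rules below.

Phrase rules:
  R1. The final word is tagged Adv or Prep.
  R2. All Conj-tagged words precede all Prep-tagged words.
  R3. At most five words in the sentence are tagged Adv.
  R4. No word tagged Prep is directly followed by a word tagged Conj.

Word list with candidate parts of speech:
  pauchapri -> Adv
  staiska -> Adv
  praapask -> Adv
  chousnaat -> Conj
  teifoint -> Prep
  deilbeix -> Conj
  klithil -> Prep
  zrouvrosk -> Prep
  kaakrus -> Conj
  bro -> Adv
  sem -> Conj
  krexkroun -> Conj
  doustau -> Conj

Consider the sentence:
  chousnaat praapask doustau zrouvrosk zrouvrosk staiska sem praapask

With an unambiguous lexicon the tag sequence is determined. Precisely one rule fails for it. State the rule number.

2

Fixed tagging: Conj Adv Conj Prep Prep Adv Conj Adv.
Applying the rules: R1 pass, R2 fail, R3 pass, R4 pass.
Only rule 2 fails.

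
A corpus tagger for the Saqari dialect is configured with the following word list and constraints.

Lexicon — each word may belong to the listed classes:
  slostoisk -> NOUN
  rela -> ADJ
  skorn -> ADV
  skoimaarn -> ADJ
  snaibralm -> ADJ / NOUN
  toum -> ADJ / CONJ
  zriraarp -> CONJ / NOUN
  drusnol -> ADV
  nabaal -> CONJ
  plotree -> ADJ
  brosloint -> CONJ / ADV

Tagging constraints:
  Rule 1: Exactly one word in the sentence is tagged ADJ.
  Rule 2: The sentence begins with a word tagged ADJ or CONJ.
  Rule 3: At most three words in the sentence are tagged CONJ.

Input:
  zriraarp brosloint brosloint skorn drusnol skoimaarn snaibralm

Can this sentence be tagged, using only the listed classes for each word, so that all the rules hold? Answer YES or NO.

YES

Candidates per position — 1:zriraarp {CONJ,NOUN}; 2:brosloint {CONJ,ADV}; 3:brosloint {CONJ,ADV}; 4:skorn {ADV}; 5:drusnol {ADV}; 6:skoimaarn {ADJ}; 7:snaibralm {ADJ,NOUN}.
One satisfying assignment: CONJ CONJ ADV ADV ADV ADJ NOUN.
Rule-by-rule: rule 1 holds; rule 2 holds; rule 3 holds.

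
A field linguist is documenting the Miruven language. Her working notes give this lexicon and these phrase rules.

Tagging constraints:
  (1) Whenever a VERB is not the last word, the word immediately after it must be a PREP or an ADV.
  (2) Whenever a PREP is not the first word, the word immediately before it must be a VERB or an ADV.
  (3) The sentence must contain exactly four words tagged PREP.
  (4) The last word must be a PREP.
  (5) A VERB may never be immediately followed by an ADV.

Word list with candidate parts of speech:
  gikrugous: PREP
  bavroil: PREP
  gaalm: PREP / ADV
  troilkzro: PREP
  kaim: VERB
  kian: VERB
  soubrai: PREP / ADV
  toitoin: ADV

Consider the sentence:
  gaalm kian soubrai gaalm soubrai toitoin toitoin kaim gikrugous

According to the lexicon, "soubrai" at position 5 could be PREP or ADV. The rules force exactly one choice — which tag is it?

Candidates per position — 1:gaalm {PREP,ADV}; 2:kian {VERB}; 3:soubrai {PREP,ADV}; 4:gaalm {PREP,ADV}; 5:soubrai {PREP,ADV}; 6:toitoin {ADV}; 7:toitoin {ADV}; 8:kaim {VERB}; 9:gikrugous {PREP}.
Position 3: ADV is ruled out by rule 5; that leaves PREP.
Position 4: PREP is ruled out by rule 2; that leaves ADV.
Position 5: ADV is ruled out by rule 3; that leaves PREP.
Position 1: ADV is ruled out by rule 3; that leaves PREP.
The only consistent sequence is: PREP VERB PREP ADV PREP ADV ADV VERB PREP.
Check: rule 1 ok; rule 2 ok; rule 3 ok; rule 4 ok; rule 5 ok.

PREP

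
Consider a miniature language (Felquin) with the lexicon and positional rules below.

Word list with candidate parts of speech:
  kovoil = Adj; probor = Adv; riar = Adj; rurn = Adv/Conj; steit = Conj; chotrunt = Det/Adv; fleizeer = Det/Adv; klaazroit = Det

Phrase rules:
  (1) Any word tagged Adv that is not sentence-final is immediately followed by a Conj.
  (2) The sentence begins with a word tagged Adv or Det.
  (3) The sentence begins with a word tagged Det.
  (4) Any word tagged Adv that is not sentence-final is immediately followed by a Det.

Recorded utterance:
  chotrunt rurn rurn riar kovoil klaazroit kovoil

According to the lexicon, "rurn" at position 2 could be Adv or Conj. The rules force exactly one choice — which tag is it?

Candidates per position — 1:chotrunt {Det,Adv}; 2:rurn {Adv,Conj}; 3:rurn {Adv,Conj}; 4:riar {Adj}; 5:kovoil {Adj}; 6:klaazroit {Det}; 7:kovoil {Adj}.
Word 1 cannot be Adv — rule 3 would then fail for every completion. It is Det.
Word 2 cannot be Adv — rule 4 would then fail for every completion. It is Conj.
Word 3 cannot be Adv — rule 1 would then fail for every completion. It is Conj.
That leaves exactly one tagging: Det Conj Conj Adj Adj Det Adj.
Checking: rule 1 holds; rule 2 holds; rule 3 holds; rule 4 holds.

Conj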